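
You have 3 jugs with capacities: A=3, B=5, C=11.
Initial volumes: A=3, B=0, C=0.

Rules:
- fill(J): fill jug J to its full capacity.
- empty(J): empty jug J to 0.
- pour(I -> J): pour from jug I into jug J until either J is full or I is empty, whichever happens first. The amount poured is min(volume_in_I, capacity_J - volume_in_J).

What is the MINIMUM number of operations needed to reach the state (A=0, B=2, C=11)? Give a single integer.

BFS from (A=3, B=0, C=0). One shortest path:
  1. empty(A) -> (A=0 B=0 C=0)
  2. fill(B) -> (A=0 B=5 C=0)
  3. fill(C) -> (A=0 B=5 C=11)
  4. pour(B -> A) -> (A=3 B=2 C=11)
  5. empty(A) -> (A=0 B=2 C=11)
Reached target in 5 moves.

Answer: 5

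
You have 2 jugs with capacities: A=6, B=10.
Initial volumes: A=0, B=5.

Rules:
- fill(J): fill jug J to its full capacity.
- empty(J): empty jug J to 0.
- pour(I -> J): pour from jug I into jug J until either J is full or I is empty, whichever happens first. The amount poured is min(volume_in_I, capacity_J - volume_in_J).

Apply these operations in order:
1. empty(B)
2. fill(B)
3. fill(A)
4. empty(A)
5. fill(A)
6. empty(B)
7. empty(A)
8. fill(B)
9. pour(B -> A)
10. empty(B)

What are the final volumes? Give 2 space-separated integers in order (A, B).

Answer: 6 0

Derivation:
Step 1: empty(B) -> (A=0 B=0)
Step 2: fill(B) -> (A=0 B=10)
Step 3: fill(A) -> (A=6 B=10)
Step 4: empty(A) -> (A=0 B=10)
Step 5: fill(A) -> (A=6 B=10)
Step 6: empty(B) -> (A=6 B=0)
Step 7: empty(A) -> (A=0 B=0)
Step 8: fill(B) -> (A=0 B=10)
Step 9: pour(B -> A) -> (A=6 B=4)
Step 10: empty(B) -> (A=6 B=0)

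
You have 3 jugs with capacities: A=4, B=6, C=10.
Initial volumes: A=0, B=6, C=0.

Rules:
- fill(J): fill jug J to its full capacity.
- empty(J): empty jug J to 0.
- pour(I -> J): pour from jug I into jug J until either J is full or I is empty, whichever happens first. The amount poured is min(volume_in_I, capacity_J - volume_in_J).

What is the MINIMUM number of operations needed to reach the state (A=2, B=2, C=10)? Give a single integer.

BFS from (A=0, B=6, C=0). One shortest path:
  1. fill(A) -> (A=4 B=6 C=0)
  2. pour(A -> C) -> (A=0 B=6 C=4)
  3. fill(A) -> (A=4 B=6 C=4)
  4. pour(A -> C) -> (A=0 B=6 C=8)
  5. pour(B -> A) -> (A=4 B=2 C=8)
  6. pour(A -> C) -> (A=2 B=2 C=10)
Reached target in 6 moves.

Answer: 6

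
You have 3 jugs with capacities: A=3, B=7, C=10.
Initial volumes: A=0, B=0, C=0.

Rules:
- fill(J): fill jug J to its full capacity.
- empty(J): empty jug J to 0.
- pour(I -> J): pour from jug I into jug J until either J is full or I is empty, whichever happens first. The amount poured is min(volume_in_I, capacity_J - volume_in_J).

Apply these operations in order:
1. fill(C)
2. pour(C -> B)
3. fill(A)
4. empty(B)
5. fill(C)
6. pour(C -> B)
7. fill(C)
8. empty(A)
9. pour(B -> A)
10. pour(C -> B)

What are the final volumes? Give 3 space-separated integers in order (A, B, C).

Answer: 3 7 7

Derivation:
Step 1: fill(C) -> (A=0 B=0 C=10)
Step 2: pour(C -> B) -> (A=0 B=7 C=3)
Step 3: fill(A) -> (A=3 B=7 C=3)
Step 4: empty(B) -> (A=3 B=0 C=3)
Step 5: fill(C) -> (A=3 B=0 C=10)
Step 6: pour(C -> B) -> (A=3 B=7 C=3)
Step 7: fill(C) -> (A=3 B=7 C=10)
Step 8: empty(A) -> (A=0 B=7 C=10)
Step 9: pour(B -> A) -> (A=3 B=4 C=10)
Step 10: pour(C -> B) -> (A=3 B=7 C=7)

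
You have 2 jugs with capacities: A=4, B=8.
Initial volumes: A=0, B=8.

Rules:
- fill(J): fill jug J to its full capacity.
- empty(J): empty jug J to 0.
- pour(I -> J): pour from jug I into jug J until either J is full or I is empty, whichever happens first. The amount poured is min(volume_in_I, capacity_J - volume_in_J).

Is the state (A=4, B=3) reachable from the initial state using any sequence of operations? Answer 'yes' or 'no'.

BFS explored all 6 reachable states.
Reachable set includes: (0,0), (0,4), (0,8), (4,0), (4,4), (4,8)
Target (A=4, B=3) not in reachable set → no.

Answer: no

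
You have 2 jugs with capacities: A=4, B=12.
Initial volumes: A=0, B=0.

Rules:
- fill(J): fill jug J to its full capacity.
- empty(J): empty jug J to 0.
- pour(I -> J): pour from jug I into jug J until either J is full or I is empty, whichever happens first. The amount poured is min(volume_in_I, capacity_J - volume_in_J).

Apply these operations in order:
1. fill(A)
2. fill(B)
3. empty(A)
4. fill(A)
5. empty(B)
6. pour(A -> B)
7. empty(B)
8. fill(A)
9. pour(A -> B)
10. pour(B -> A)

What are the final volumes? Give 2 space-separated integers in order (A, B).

Answer: 4 0

Derivation:
Step 1: fill(A) -> (A=4 B=0)
Step 2: fill(B) -> (A=4 B=12)
Step 3: empty(A) -> (A=0 B=12)
Step 4: fill(A) -> (A=4 B=12)
Step 5: empty(B) -> (A=4 B=0)
Step 6: pour(A -> B) -> (A=0 B=4)
Step 7: empty(B) -> (A=0 B=0)
Step 8: fill(A) -> (A=4 B=0)
Step 9: pour(A -> B) -> (A=0 B=4)
Step 10: pour(B -> A) -> (A=4 B=0)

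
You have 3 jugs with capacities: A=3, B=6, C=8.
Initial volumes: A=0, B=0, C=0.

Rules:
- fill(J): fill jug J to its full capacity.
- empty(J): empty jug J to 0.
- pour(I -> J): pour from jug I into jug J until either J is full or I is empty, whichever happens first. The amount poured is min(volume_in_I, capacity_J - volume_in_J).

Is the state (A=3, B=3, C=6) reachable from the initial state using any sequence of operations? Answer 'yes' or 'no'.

Answer: yes

Derivation:
BFS from (A=0, B=0, C=0):
  1. fill(B) -> (A=0 B=6 C=0)
  2. pour(B -> C) -> (A=0 B=0 C=6)
  3. fill(B) -> (A=0 B=6 C=6)
  4. pour(B -> A) -> (A=3 B=3 C=6)
Target reached → yes.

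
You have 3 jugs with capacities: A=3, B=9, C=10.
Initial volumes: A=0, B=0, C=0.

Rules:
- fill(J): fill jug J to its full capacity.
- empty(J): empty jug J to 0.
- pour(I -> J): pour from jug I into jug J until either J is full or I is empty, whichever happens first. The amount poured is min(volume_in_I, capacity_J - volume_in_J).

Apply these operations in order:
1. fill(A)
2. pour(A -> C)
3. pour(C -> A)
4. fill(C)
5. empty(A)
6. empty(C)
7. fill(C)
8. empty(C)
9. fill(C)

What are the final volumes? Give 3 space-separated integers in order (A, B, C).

Step 1: fill(A) -> (A=3 B=0 C=0)
Step 2: pour(A -> C) -> (A=0 B=0 C=3)
Step 3: pour(C -> A) -> (A=3 B=0 C=0)
Step 4: fill(C) -> (A=3 B=0 C=10)
Step 5: empty(A) -> (A=0 B=0 C=10)
Step 6: empty(C) -> (A=0 B=0 C=0)
Step 7: fill(C) -> (A=0 B=0 C=10)
Step 8: empty(C) -> (A=0 B=0 C=0)
Step 9: fill(C) -> (A=0 B=0 C=10)

Answer: 0 0 10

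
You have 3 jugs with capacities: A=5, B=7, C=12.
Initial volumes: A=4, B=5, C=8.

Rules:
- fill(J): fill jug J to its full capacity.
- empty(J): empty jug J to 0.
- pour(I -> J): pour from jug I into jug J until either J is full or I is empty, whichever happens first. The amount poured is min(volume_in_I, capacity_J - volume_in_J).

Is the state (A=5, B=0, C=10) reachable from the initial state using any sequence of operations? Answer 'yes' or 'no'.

Answer: yes

Derivation:
BFS from (A=4, B=5, C=8):
  1. fill(A) -> (A=5 B=5 C=8)
  2. fill(C) -> (A=5 B=5 C=12)
  3. pour(C -> B) -> (A=5 B=7 C=10)
  4. empty(B) -> (A=5 B=0 C=10)
Target reached → yes.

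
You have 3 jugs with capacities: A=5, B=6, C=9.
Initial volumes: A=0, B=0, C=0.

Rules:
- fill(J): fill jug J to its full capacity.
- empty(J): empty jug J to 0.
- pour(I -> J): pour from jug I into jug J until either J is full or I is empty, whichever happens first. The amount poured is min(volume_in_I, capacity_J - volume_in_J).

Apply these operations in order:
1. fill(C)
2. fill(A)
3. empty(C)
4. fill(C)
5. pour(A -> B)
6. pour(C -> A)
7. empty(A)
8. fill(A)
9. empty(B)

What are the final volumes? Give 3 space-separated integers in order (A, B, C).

Step 1: fill(C) -> (A=0 B=0 C=9)
Step 2: fill(A) -> (A=5 B=0 C=9)
Step 3: empty(C) -> (A=5 B=0 C=0)
Step 4: fill(C) -> (A=5 B=0 C=9)
Step 5: pour(A -> B) -> (A=0 B=5 C=9)
Step 6: pour(C -> A) -> (A=5 B=5 C=4)
Step 7: empty(A) -> (A=0 B=5 C=4)
Step 8: fill(A) -> (A=5 B=5 C=4)
Step 9: empty(B) -> (A=5 B=0 C=4)

Answer: 5 0 4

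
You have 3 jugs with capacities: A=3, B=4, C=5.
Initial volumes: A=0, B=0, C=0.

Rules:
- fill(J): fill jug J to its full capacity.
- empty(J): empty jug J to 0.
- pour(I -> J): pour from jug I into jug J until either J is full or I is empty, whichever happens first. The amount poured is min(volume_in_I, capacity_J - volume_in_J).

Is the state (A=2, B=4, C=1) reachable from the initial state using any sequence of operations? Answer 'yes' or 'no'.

BFS from (A=0, B=0, C=0):
  1. fill(A) -> (A=3 B=0 C=0)
  2. fill(B) -> (A=3 B=4 C=0)
  3. pour(B -> C) -> (A=3 B=0 C=4)
  4. pour(A -> C) -> (A=2 B=0 C=5)
  5. pour(C -> B) -> (A=2 B=4 C=1)
Target reached → yes.

Answer: yes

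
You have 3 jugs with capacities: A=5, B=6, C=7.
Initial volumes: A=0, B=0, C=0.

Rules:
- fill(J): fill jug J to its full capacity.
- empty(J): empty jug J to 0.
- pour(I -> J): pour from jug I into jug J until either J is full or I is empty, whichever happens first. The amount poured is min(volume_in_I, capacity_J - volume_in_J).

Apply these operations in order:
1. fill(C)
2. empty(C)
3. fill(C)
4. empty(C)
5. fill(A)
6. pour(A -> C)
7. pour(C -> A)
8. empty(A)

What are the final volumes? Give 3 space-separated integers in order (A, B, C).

Answer: 0 0 0

Derivation:
Step 1: fill(C) -> (A=0 B=0 C=7)
Step 2: empty(C) -> (A=0 B=0 C=0)
Step 3: fill(C) -> (A=0 B=0 C=7)
Step 4: empty(C) -> (A=0 B=0 C=0)
Step 5: fill(A) -> (A=5 B=0 C=0)
Step 6: pour(A -> C) -> (A=0 B=0 C=5)
Step 7: pour(C -> A) -> (A=5 B=0 C=0)
Step 8: empty(A) -> (A=0 B=0 C=0)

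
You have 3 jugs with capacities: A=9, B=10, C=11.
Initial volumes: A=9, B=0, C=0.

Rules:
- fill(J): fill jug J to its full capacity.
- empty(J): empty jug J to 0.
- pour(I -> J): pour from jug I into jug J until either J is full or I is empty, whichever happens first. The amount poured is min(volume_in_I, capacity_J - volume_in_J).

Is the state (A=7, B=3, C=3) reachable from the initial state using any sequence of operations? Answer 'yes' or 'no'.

Answer: no

Derivation:
BFS explored all 600 reachable states.
Reachable set includes: (0,0,0), (0,0,1), (0,0,2), (0,0,3), (0,0,4), (0,0,5), (0,0,6), (0,0,7), (0,0,8), (0,0,9), (0,0,10), (0,0,11) ...
Target (A=7, B=3, C=3) not in reachable set → no.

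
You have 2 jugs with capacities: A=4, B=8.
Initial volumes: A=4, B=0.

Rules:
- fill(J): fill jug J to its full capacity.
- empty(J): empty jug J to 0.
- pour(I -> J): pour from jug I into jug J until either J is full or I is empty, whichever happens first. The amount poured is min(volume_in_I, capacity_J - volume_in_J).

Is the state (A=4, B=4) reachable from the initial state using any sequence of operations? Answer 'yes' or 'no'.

BFS from (A=4, B=0):
  1. pour(A -> B) -> (A=0 B=4)
  2. fill(A) -> (A=4 B=4)
Target reached → yes.

Answer: yes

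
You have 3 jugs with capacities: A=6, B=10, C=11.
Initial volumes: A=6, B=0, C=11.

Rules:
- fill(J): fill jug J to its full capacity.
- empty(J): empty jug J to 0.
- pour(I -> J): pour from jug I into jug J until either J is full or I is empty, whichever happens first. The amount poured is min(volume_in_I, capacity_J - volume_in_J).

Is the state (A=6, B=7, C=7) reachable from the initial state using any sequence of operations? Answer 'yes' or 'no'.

BFS from (A=6, B=0, C=11):
  1. pour(A -> B) -> (A=0 B=6 C=11)
  2. fill(A) -> (A=6 B=6 C=11)
  3. pour(A -> B) -> (A=2 B=10 C=11)
  4. empty(B) -> (A=2 B=0 C=11)
  5. pour(C -> B) -> (A=2 B=10 C=1)
  6. empty(B) -> (A=2 B=0 C=1)
  7. pour(C -> B) -> (A=2 B=1 C=0)
  8. fill(C) -> (A=2 B=1 C=11)
  9. pour(C -> A) -> (A=6 B=1 C=7)
  10. pour(A -> B) -> (A=0 B=7 C=7)
  11. fill(A) -> (A=6 B=7 C=7)
Target reached → yes.

Answer: yes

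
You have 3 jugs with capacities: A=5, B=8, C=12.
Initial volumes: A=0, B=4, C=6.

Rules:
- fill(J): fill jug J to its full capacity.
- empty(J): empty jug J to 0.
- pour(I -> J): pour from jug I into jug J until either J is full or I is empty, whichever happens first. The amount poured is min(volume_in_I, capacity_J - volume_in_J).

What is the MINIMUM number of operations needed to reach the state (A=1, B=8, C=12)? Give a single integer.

BFS from (A=0, B=4, C=6). One shortest path:
  1. fill(A) -> (A=5 B=4 C=6)
  2. fill(C) -> (A=5 B=4 C=12)
  3. pour(A -> B) -> (A=1 B=8 C=12)
Reached target in 3 moves.

Answer: 3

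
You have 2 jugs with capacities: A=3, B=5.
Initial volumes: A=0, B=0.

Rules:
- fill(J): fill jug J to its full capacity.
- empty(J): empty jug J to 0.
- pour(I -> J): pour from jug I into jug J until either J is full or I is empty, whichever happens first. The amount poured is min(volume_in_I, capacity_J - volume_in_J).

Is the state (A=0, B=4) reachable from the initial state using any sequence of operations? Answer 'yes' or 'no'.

BFS from (A=0, B=0):
  1. fill(B) -> (A=0 B=5)
  2. pour(B -> A) -> (A=3 B=2)
  3. empty(A) -> (A=0 B=2)
  4. pour(B -> A) -> (A=2 B=0)
  5. fill(B) -> (A=2 B=5)
  6. pour(B -> A) -> (A=3 B=4)
  7. empty(A) -> (A=0 B=4)
Target reached → yes.

Answer: yes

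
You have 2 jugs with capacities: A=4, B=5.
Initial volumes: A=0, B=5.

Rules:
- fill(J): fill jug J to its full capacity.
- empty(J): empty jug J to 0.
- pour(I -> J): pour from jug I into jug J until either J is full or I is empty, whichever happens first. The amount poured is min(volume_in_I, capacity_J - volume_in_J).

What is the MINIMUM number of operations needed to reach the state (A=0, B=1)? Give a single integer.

BFS from (A=0, B=5). One shortest path:
  1. pour(B -> A) -> (A=4 B=1)
  2. empty(A) -> (A=0 B=1)
Reached target in 2 moves.

Answer: 2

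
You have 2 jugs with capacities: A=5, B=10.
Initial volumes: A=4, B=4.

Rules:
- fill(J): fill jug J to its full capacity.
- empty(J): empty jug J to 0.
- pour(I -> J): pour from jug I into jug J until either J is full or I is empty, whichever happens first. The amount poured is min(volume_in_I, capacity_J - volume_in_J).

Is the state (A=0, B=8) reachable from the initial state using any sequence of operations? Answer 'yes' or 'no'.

Answer: yes

Derivation:
BFS from (A=4, B=4):
  1. pour(A -> B) -> (A=0 B=8)
Target reached → yes.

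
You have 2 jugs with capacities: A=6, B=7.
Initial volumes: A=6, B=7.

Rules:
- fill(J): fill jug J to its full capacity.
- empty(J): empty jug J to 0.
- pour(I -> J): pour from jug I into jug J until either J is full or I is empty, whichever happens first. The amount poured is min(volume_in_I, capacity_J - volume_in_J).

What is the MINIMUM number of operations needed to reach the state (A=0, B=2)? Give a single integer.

BFS from (A=6, B=7). One shortest path:
  1. empty(A) -> (A=0 B=7)
  2. pour(B -> A) -> (A=6 B=1)
  3. empty(A) -> (A=0 B=1)
  4. pour(B -> A) -> (A=1 B=0)
  5. fill(B) -> (A=1 B=7)
  6. pour(B -> A) -> (A=6 B=2)
  7. empty(A) -> (A=0 B=2)
Reached target in 7 moves.

Answer: 7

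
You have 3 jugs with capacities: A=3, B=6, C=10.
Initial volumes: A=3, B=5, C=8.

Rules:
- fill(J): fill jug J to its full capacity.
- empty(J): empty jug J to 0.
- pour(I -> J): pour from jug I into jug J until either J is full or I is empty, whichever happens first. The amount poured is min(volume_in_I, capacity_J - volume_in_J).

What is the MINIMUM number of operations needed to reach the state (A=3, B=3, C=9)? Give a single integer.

Answer: 4

Derivation:
BFS from (A=3, B=5, C=8). One shortest path:
  1. empty(A) -> (A=0 B=5 C=8)
  2. fill(C) -> (A=0 B=5 C=10)
  3. pour(C -> B) -> (A=0 B=6 C=9)
  4. pour(B -> A) -> (A=3 B=3 C=9)
Reached target in 4 moves.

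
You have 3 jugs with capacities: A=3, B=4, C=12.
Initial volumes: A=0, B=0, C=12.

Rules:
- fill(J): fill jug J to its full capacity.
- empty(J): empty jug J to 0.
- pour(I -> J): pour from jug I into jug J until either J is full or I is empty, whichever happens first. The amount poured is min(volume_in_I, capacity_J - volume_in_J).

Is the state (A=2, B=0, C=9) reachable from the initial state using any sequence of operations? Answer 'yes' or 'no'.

Answer: yes

Derivation:
BFS from (A=0, B=0, C=12):
  1. fill(A) -> (A=3 B=0 C=12)
  2. pour(A -> B) -> (A=0 B=3 C=12)
  3. pour(C -> A) -> (A=3 B=3 C=9)
  4. pour(A -> B) -> (A=2 B=4 C=9)
  5. empty(B) -> (A=2 B=0 C=9)
Target reached → yes.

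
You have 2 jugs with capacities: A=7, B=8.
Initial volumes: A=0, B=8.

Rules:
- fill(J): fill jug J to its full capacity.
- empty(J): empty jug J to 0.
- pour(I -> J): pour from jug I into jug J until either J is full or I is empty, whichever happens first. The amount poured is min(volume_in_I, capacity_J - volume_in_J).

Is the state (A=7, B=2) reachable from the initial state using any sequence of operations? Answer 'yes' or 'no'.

BFS from (A=0, B=8):
  1. pour(B -> A) -> (A=7 B=1)
  2. empty(A) -> (A=0 B=1)
  3. pour(B -> A) -> (A=1 B=0)
  4. fill(B) -> (A=1 B=8)
  5. pour(B -> A) -> (A=7 B=2)
Target reached → yes.

Answer: yes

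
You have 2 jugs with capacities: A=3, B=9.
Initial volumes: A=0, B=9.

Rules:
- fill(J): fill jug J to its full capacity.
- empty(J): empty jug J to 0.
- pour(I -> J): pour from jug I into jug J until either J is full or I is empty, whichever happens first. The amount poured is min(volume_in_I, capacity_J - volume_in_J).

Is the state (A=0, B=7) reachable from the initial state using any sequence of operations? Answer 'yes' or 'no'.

BFS explored all 8 reachable states.
Reachable set includes: (0,0), (0,3), (0,6), (0,9), (3,0), (3,3), (3,6), (3,9)
Target (A=0, B=7) not in reachable set → no.

Answer: no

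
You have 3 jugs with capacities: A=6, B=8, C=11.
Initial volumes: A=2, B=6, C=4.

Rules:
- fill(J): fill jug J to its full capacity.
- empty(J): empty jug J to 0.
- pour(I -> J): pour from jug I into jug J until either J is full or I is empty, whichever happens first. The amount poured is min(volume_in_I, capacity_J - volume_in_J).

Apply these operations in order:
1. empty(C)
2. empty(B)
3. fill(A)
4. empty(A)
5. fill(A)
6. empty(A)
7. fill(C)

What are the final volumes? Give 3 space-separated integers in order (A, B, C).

Step 1: empty(C) -> (A=2 B=6 C=0)
Step 2: empty(B) -> (A=2 B=0 C=0)
Step 3: fill(A) -> (A=6 B=0 C=0)
Step 4: empty(A) -> (A=0 B=0 C=0)
Step 5: fill(A) -> (A=6 B=0 C=0)
Step 6: empty(A) -> (A=0 B=0 C=0)
Step 7: fill(C) -> (A=0 B=0 C=11)

Answer: 0 0 11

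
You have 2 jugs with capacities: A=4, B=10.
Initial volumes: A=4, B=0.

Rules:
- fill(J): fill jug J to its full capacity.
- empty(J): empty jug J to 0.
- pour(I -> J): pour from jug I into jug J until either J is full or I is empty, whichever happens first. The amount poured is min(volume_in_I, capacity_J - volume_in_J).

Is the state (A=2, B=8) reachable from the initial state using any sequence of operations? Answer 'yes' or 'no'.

BFS explored all 14 reachable states.
Reachable set includes: (0,0), (0,2), (0,4), (0,6), (0,8), (0,10), (2,0), (2,10), (4,0), (4,2), (4,4), (4,6) ...
Target (A=2, B=8) not in reachable set → no.

Answer: no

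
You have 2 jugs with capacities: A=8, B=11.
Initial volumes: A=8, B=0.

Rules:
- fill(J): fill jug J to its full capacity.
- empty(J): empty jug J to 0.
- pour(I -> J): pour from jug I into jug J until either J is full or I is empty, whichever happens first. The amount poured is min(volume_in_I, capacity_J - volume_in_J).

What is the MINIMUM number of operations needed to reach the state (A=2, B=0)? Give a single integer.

Answer: 8

Derivation:
BFS from (A=8, B=0). One shortest path:
  1. pour(A -> B) -> (A=0 B=8)
  2. fill(A) -> (A=8 B=8)
  3. pour(A -> B) -> (A=5 B=11)
  4. empty(B) -> (A=5 B=0)
  5. pour(A -> B) -> (A=0 B=5)
  6. fill(A) -> (A=8 B=5)
  7. pour(A -> B) -> (A=2 B=11)
  8. empty(B) -> (A=2 B=0)
Reached target in 8 moves.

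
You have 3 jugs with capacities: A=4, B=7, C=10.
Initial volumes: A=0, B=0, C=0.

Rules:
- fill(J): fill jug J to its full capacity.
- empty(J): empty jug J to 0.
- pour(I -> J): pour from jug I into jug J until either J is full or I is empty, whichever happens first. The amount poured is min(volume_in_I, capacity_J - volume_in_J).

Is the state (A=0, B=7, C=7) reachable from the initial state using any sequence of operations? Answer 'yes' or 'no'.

BFS from (A=0, B=0, C=0):
  1. fill(B) -> (A=0 B=7 C=0)
  2. pour(B -> C) -> (A=0 B=0 C=7)
  3. fill(B) -> (A=0 B=7 C=7)
Target reached → yes.

Answer: yes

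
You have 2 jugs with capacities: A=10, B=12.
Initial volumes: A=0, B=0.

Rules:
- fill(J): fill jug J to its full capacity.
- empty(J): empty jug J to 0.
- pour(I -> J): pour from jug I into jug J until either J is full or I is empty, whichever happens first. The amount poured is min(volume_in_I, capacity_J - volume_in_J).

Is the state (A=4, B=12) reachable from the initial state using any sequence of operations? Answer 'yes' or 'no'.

BFS from (A=0, B=0):
  1. fill(B) -> (A=0 B=12)
  2. pour(B -> A) -> (A=10 B=2)
  3. empty(A) -> (A=0 B=2)
  4. pour(B -> A) -> (A=2 B=0)
  5. fill(B) -> (A=2 B=12)
  6. pour(B -> A) -> (A=10 B=4)
  7. empty(A) -> (A=0 B=4)
  8. pour(B -> A) -> (A=4 B=0)
  9. fill(B) -> (A=4 B=12)
Target reached → yes.

Answer: yes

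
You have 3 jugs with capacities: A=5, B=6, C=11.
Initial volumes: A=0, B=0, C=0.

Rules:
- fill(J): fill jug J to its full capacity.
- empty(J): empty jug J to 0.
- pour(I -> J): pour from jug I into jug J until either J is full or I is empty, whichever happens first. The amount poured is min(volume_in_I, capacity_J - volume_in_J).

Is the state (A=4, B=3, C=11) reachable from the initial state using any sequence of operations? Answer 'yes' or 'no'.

Answer: yes

Derivation:
BFS from (A=0, B=0, C=0):
  1. fill(B) -> (A=0 B=6 C=0)
  2. pour(B -> A) -> (A=5 B=1 C=0)
  3. pour(A -> C) -> (A=0 B=1 C=5)
  4. pour(B -> A) -> (A=1 B=0 C=5)
  5. fill(B) -> (A=1 B=6 C=5)
  6. pour(B -> A) -> (A=5 B=2 C=5)
  7. pour(A -> C) -> (A=0 B=2 C=10)
  8. pour(B -> A) -> (A=2 B=0 C=10)
  9. fill(B) -> (A=2 B=6 C=10)
  10. pour(B -> A) -> (A=5 B=3 C=10)
  11. pour(A -> C) -> (A=4 B=3 C=11)
Target reached → yes.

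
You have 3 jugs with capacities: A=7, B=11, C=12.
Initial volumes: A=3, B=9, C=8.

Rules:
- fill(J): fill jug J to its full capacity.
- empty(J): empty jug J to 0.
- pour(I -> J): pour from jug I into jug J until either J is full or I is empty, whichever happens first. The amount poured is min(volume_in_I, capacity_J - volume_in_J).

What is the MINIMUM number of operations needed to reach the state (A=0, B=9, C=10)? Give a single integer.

Answer: 4

Derivation:
BFS from (A=3, B=9, C=8). One shortest path:
  1. empty(C) -> (A=3 B=9 C=0)
  2. pour(A -> C) -> (A=0 B=9 C=3)
  3. fill(A) -> (A=7 B=9 C=3)
  4. pour(A -> C) -> (A=0 B=9 C=10)
Reached target in 4 moves.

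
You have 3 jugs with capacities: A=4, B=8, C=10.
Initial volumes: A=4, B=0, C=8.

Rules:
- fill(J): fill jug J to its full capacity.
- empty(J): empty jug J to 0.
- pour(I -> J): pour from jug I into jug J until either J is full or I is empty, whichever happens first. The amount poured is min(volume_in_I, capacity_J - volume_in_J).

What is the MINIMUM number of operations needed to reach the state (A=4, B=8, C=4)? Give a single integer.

Answer: 3

Derivation:
BFS from (A=4, B=0, C=8). One shortest path:
  1. empty(A) -> (A=0 B=0 C=8)
  2. fill(B) -> (A=0 B=8 C=8)
  3. pour(C -> A) -> (A=4 B=8 C=4)
Reached target in 3 moves.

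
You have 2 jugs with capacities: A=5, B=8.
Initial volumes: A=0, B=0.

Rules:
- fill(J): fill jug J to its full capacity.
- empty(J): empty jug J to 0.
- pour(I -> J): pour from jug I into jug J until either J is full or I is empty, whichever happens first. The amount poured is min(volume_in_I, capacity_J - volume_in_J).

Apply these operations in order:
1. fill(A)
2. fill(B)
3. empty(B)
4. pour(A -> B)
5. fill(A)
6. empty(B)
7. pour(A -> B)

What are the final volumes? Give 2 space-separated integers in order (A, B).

Step 1: fill(A) -> (A=5 B=0)
Step 2: fill(B) -> (A=5 B=8)
Step 3: empty(B) -> (A=5 B=0)
Step 4: pour(A -> B) -> (A=0 B=5)
Step 5: fill(A) -> (A=5 B=5)
Step 6: empty(B) -> (A=5 B=0)
Step 7: pour(A -> B) -> (A=0 B=5)

Answer: 0 5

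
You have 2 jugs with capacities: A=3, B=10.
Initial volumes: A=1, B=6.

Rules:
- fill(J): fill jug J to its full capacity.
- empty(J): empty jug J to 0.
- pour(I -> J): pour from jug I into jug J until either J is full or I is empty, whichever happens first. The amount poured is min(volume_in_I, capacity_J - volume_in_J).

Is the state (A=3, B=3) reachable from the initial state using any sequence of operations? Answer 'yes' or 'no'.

Answer: yes

Derivation:
BFS from (A=1, B=6):
  1. empty(A) -> (A=0 B=6)
  2. pour(B -> A) -> (A=3 B=3)
Target reached → yes.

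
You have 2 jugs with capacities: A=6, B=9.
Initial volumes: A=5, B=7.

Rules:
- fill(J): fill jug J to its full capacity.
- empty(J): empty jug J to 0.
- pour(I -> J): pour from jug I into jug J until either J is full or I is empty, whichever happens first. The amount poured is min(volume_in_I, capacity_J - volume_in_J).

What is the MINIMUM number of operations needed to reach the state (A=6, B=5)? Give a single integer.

Answer: 3

Derivation:
BFS from (A=5, B=7). One shortest path:
  1. empty(B) -> (A=5 B=0)
  2. pour(A -> B) -> (A=0 B=5)
  3. fill(A) -> (A=6 B=5)
Reached target in 3 moves.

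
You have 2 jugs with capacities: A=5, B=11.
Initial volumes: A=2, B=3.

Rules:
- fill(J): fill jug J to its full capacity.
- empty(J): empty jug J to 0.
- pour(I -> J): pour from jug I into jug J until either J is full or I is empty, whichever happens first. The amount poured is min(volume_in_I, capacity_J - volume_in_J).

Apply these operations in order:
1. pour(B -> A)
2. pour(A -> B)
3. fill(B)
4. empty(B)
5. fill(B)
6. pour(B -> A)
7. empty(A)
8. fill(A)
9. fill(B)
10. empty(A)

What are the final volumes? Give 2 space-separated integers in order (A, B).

Step 1: pour(B -> A) -> (A=5 B=0)
Step 2: pour(A -> B) -> (A=0 B=5)
Step 3: fill(B) -> (A=0 B=11)
Step 4: empty(B) -> (A=0 B=0)
Step 5: fill(B) -> (A=0 B=11)
Step 6: pour(B -> A) -> (A=5 B=6)
Step 7: empty(A) -> (A=0 B=6)
Step 8: fill(A) -> (A=5 B=6)
Step 9: fill(B) -> (A=5 B=11)
Step 10: empty(A) -> (A=0 B=11)

Answer: 0 11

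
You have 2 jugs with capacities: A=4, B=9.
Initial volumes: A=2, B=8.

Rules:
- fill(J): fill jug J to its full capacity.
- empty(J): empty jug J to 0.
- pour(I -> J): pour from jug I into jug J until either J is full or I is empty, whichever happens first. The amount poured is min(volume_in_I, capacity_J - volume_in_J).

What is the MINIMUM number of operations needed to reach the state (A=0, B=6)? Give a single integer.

BFS from (A=2, B=8). One shortest path:
  1. pour(B -> A) -> (A=4 B=6)
  2. empty(A) -> (A=0 B=6)
Reached target in 2 moves.

Answer: 2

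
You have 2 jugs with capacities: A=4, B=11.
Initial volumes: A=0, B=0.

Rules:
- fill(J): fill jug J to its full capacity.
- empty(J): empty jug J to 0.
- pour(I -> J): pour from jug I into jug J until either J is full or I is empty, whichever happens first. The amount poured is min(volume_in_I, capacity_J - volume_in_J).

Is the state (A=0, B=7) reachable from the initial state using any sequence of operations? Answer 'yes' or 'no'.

Answer: yes

Derivation:
BFS from (A=0, B=0):
  1. fill(B) -> (A=0 B=11)
  2. pour(B -> A) -> (A=4 B=7)
  3. empty(A) -> (A=0 B=7)
Target reached → yes.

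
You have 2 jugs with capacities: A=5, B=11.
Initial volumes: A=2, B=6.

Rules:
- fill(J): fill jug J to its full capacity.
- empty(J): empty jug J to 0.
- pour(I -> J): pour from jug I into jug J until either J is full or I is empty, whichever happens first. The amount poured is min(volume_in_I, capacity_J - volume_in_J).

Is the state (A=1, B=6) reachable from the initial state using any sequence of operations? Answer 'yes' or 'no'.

Answer: no

Derivation:
BFS explored all 33 reachable states.
Reachable set includes: (0,0), (0,1), (0,2), (0,3), (0,4), (0,5), (0,6), (0,7), (0,8), (0,9), (0,10), (0,11) ...
Target (A=1, B=6) not in reachable set → no.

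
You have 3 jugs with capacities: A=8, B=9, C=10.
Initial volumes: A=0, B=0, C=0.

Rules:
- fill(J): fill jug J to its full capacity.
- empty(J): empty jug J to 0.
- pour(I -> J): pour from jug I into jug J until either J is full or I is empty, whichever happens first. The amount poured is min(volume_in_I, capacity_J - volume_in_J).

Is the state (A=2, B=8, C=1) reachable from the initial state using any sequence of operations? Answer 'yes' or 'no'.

BFS explored all 486 reachable states.
Reachable set includes: (0,0,0), (0,0,1), (0,0,2), (0,0,3), (0,0,4), (0,0,5), (0,0,6), (0,0,7), (0,0,8), (0,0,9), (0,0,10), (0,1,0) ...
Target (A=2, B=8, C=1) not in reachable set → no.

Answer: no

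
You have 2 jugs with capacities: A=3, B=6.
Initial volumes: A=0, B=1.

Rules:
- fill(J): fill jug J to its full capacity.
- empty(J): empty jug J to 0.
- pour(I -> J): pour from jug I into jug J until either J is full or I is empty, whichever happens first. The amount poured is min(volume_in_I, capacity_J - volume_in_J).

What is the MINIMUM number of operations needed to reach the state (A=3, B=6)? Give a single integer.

Answer: 2

Derivation:
BFS from (A=0, B=1). One shortest path:
  1. fill(A) -> (A=3 B=1)
  2. fill(B) -> (A=3 B=6)
Reached target in 2 moves.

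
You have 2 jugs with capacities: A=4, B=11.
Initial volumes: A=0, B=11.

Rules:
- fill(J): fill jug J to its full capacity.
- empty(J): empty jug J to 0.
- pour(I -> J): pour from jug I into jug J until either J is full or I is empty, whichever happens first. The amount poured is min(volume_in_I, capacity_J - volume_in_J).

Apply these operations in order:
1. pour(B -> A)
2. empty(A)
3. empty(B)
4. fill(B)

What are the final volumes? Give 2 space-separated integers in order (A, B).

Step 1: pour(B -> A) -> (A=4 B=7)
Step 2: empty(A) -> (A=0 B=7)
Step 3: empty(B) -> (A=0 B=0)
Step 4: fill(B) -> (A=0 B=11)

Answer: 0 11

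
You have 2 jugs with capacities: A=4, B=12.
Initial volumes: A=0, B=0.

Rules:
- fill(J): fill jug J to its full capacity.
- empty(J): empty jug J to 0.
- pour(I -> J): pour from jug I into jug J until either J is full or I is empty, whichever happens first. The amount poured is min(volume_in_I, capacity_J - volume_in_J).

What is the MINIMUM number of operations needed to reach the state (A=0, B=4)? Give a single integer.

Answer: 2

Derivation:
BFS from (A=0, B=0). One shortest path:
  1. fill(A) -> (A=4 B=0)
  2. pour(A -> B) -> (A=0 B=4)
Reached target in 2 moves.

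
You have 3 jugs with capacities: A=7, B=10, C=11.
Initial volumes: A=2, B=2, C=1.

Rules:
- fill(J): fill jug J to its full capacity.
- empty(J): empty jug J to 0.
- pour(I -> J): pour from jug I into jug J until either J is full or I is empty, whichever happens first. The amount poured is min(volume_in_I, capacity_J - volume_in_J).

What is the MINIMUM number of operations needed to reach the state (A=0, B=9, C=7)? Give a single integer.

BFS from (A=2, B=2, C=1). One shortest path:
  1. pour(C -> A) -> (A=3 B=2 C=0)
  2. fill(C) -> (A=3 B=2 C=11)
  3. pour(C -> A) -> (A=7 B=2 C=7)
  4. pour(A -> B) -> (A=0 B=9 C=7)
Reached target in 4 moves.

Answer: 4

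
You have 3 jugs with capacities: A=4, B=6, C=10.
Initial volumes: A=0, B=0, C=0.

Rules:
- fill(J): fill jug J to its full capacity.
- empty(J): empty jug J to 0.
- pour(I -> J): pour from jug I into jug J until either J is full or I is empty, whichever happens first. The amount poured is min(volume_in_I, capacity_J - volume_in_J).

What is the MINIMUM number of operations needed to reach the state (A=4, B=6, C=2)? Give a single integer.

BFS from (A=0, B=0, C=0). One shortest path:
  1. fill(B) -> (A=0 B=6 C=0)
  2. pour(B -> A) -> (A=4 B=2 C=0)
  3. pour(B -> C) -> (A=4 B=0 C=2)
  4. fill(B) -> (A=4 B=6 C=2)
Reached target in 4 moves.

Answer: 4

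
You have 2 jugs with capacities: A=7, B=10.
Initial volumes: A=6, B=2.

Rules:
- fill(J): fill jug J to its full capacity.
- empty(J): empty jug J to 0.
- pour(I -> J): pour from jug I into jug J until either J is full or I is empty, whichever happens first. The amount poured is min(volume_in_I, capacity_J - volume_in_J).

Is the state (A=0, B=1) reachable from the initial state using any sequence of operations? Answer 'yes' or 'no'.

BFS from (A=6, B=2):
  1. pour(B -> A) -> (A=7 B=1)
  2. empty(A) -> (A=0 B=1)
Target reached → yes.

Answer: yes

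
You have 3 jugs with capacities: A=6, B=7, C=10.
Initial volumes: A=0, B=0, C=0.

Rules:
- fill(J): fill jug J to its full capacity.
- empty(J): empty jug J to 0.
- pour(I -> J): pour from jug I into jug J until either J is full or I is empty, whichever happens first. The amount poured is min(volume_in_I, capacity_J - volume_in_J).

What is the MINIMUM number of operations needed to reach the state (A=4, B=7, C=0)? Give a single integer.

Answer: 5

Derivation:
BFS from (A=0, B=0, C=0). One shortest path:
  1. fill(B) -> (A=0 B=7 C=0)
  2. fill(C) -> (A=0 B=7 C=10)
  3. pour(C -> A) -> (A=6 B=7 C=4)
  4. empty(A) -> (A=0 B=7 C=4)
  5. pour(C -> A) -> (A=4 B=7 C=0)
Reached target in 5 moves.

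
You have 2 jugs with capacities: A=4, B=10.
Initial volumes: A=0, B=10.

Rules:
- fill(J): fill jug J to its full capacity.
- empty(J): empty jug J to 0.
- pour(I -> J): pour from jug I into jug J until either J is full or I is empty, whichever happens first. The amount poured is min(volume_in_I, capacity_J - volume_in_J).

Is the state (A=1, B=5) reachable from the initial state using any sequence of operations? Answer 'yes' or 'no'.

Answer: no

Derivation:
BFS explored all 14 reachable states.
Reachable set includes: (0,0), (0,2), (0,4), (0,6), (0,8), (0,10), (2,0), (2,10), (4,0), (4,2), (4,4), (4,6) ...
Target (A=1, B=5) not in reachable set → no.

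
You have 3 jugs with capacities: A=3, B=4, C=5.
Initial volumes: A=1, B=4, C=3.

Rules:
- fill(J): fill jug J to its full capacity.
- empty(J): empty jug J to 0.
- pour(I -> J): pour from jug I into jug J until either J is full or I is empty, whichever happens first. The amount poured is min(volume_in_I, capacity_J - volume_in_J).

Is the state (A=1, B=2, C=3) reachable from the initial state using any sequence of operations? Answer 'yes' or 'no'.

Answer: no

Derivation:
BFS explored all 96 reachable states.
Reachable set includes: (0,0,0), (0,0,1), (0,0,2), (0,0,3), (0,0,4), (0,0,5), (0,1,0), (0,1,1), (0,1,2), (0,1,3), (0,1,4), (0,1,5) ...
Target (A=1, B=2, C=3) not in reachable set → no.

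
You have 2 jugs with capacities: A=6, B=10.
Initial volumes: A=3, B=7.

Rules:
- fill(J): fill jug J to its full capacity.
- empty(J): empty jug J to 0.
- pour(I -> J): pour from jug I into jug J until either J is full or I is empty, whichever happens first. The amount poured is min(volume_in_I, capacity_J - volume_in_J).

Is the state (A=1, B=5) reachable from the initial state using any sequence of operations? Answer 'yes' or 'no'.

BFS explored all 33 reachable states.
Reachable set includes: (0,0), (0,1), (0,2), (0,3), (0,4), (0,5), (0,6), (0,7), (0,8), (0,9), (0,10), (1,0) ...
Target (A=1, B=5) not in reachable set → no.

Answer: no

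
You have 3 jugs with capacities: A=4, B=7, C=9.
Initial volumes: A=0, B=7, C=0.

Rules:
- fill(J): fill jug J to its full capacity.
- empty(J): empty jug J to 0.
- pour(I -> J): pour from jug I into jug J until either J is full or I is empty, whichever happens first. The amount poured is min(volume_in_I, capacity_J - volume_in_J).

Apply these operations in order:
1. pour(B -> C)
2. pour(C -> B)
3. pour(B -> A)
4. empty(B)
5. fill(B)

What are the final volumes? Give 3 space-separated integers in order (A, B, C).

Step 1: pour(B -> C) -> (A=0 B=0 C=7)
Step 2: pour(C -> B) -> (A=0 B=7 C=0)
Step 3: pour(B -> A) -> (A=4 B=3 C=0)
Step 4: empty(B) -> (A=4 B=0 C=0)
Step 5: fill(B) -> (A=4 B=7 C=0)

Answer: 4 7 0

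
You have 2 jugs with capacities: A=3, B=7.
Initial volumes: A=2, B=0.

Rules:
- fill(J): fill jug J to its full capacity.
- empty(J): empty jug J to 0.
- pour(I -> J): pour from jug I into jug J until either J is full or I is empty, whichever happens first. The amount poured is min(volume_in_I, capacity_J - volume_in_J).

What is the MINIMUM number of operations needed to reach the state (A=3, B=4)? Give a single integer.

BFS from (A=2, B=0). One shortest path:
  1. empty(A) -> (A=0 B=0)
  2. fill(B) -> (A=0 B=7)
  3. pour(B -> A) -> (A=3 B=4)
Reached target in 3 moves.

Answer: 3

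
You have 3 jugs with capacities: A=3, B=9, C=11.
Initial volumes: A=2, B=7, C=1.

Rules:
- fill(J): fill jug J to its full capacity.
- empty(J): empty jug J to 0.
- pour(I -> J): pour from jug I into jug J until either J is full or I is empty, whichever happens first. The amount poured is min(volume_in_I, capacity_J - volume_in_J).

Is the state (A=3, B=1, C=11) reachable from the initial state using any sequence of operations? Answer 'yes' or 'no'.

Answer: yes

Derivation:
BFS from (A=2, B=7, C=1):
  1. fill(A) -> (A=3 B=7 C=1)
  2. empty(B) -> (A=3 B=0 C=1)
  3. pour(C -> B) -> (A=3 B=1 C=0)
  4. fill(C) -> (A=3 B=1 C=11)
Target reached → yes.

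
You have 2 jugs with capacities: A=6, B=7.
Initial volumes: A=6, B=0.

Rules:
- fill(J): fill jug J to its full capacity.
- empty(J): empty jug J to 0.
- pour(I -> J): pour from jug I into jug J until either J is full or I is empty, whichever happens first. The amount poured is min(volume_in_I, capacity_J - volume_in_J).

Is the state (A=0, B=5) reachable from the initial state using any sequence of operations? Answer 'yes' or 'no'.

Answer: yes

Derivation:
BFS from (A=6, B=0):
  1. pour(A -> B) -> (A=0 B=6)
  2. fill(A) -> (A=6 B=6)
  3. pour(A -> B) -> (A=5 B=7)
  4. empty(B) -> (A=5 B=0)
  5. pour(A -> B) -> (A=0 B=5)
Target reached → yes.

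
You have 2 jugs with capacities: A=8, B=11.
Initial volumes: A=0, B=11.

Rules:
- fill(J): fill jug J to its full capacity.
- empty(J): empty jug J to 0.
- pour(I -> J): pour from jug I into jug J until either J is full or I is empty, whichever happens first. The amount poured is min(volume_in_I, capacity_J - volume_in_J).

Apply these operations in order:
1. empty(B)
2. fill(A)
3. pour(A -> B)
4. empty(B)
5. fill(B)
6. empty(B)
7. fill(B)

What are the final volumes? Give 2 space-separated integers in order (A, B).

Step 1: empty(B) -> (A=0 B=0)
Step 2: fill(A) -> (A=8 B=0)
Step 3: pour(A -> B) -> (A=0 B=8)
Step 4: empty(B) -> (A=0 B=0)
Step 5: fill(B) -> (A=0 B=11)
Step 6: empty(B) -> (A=0 B=0)
Step 7: fill(B) -> (A=0 B=11)

Answer: 0 11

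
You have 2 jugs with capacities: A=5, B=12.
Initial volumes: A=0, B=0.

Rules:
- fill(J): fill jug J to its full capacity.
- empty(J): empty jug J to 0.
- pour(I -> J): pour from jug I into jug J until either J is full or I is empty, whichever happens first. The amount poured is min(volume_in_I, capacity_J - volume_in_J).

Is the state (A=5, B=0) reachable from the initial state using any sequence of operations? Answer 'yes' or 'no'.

Answer: yes

Derivation:
BFS from (A=0, B=0):
  1. fill(A) -> (A=5 B=0)
Target reached → yes.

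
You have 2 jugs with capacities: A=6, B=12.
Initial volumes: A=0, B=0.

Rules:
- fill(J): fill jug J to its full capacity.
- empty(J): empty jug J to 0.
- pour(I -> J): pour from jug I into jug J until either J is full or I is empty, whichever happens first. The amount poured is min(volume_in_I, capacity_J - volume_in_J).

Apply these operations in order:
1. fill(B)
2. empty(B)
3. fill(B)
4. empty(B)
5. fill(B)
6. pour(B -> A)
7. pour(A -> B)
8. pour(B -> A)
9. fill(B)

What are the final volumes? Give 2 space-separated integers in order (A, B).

Step 1: fill(B) -> (A=0 B=12)
Step 2: empty(B) -> (A=0 B=0)
Step 3: fill(B) -> (A=0 B=12)
Step 4: empty(B) -> (A=0 B=0)
Step 5: fill(B) -> (A=0 B=12)
Step 6: pour(B -> A) -> (A=6 B=6)
Step 7: pour(A -> B) -> (A=0 B=12)
Step 8: pour(B -> A) -> (A=6 B=6)
Step 9: fill(B) -> (A=6 B=12)

Answer: 6 12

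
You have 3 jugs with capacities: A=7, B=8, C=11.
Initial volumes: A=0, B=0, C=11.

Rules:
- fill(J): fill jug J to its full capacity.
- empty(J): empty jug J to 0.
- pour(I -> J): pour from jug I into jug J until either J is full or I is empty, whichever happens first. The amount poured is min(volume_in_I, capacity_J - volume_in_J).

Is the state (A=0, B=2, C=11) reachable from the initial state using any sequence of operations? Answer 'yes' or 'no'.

BFS from (A=0, B=0, C=11):
  1. fill(B) -> (A=0 B=8 C=11)
  2. pour(B -> A) -> (A=7 B=1 C=11)
  3. empty(A) -> (A=0 B=1 C=11)
  4. pour(B -> A) -> (A=1 B=0 C=11)
  5. fill(B) -> (A=1 B=8 C=11)
  6. pour(B -> A) -> (A=7 B=2 C=11)
  7. empty(A) -> (A=0 B=2 C=11)
Target reached → yes.

Answer: yes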